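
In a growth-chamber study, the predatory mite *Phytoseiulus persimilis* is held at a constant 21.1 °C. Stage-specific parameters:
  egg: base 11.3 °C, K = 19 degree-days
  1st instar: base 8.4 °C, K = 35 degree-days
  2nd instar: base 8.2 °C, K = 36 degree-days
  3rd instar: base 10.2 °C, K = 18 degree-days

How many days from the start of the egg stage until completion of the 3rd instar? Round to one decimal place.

9.1 days

egg: 19 / (21.1 − 11.3) = 19 / 9.8 = 1.939 d.
1st instar: 35 / (21.1 − 8.4) = 35 / 12.7 = 2.756 d.
2nd instar: 36 / (21.1 − 8.2) = 36 / 12.9 = 2.791 d.
3rd instar: 18 / (21.1 − 10.2) = 18 / 10.9 = 1.651 d.
Sum = 9.137 ≈ 9.1 days.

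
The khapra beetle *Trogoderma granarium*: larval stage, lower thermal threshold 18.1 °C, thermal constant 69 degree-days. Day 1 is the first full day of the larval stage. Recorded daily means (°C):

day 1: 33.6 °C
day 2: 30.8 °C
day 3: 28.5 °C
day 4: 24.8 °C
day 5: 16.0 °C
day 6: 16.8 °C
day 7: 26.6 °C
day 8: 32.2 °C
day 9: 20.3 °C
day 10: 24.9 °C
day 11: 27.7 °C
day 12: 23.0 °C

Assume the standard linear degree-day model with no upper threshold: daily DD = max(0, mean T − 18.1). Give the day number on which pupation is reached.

Daily DD above 18.1 °C: 15.5, 12.7, 10.4, 6.7, 0.0, 0.0, 8.5, 14.1, 2.2, 6.8, 9.6, 4.9.
Cumulative: 15.5, 28.2, 38.6, 45.3, 45.3, 45.3, 53.8, 67.9, 70.1, 76.9, 86.5, 91.4.
The total first reaches 69 DD on day 9.

day 9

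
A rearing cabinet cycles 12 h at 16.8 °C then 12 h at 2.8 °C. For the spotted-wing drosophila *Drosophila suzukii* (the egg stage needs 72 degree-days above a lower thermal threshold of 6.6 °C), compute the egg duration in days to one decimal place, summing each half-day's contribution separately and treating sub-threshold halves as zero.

14.1 days

Day half: max(0, 16.8 − 6.6) × 0.5 = 10.2 × 0.5 = 5.10 DD.
Night half: max(0, 2.8 − 6.6) × 0.5 = 0.0 × 0.5 = 0.00 DD.
Per 24 h: 5.10 DD/day.
Duration = 72 / 5.10 = 14.118 ≈ 14.1 days.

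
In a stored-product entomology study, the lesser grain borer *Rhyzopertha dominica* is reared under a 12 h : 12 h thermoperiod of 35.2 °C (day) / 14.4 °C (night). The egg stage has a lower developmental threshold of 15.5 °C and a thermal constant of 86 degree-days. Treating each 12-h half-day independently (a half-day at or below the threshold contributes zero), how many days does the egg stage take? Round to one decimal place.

Day half: max(0, 35.2 − 15.5) × 0.5 = 19.7 × 0.5 = 9.85 DD.
Night half: max(0, 14.4 − 15.5) × 0.5 = 0.0 × 0.5 = 0.00 DD.
Per 24 h: 9.85 DD/day.
Duration = 86 / 9.85 = 8.731 ≈ 8.7 days.

8.7 days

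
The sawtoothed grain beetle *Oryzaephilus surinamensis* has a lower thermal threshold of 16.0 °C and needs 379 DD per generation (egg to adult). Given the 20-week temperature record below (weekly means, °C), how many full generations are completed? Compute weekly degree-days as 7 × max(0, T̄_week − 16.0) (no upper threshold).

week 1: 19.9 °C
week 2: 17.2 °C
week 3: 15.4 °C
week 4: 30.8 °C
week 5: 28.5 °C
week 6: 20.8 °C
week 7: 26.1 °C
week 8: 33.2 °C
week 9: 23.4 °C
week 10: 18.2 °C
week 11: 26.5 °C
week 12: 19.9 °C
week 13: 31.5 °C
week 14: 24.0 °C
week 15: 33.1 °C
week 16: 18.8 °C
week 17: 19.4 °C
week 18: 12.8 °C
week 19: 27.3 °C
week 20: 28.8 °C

Weekly DD (7 × max(0, T̄ − 16.0)): 27.3, 8.4, 0.0, 103.6, 87.5, 33.6, 70.7, 120.4, 51.8, 15.4, 73.5, 27.3, 108.5, 56.0, 119.7, 19.6, 23.8, 0.0, 79.1, 89.6.
Season total = 1115.8 DD.
Complete generations = ⌊1115.8 / 379⌋ = 2.

2 generations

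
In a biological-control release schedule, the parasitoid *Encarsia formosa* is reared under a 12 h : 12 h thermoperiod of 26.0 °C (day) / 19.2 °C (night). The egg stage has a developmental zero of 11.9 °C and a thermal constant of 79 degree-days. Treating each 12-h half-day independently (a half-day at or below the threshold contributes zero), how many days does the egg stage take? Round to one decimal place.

Day half: max(0, 26.0 − 11.9) × 0.5 = 14.1 × 0.5 = 7.05 DD.
Night half: max(0, 19.2 − 11.9) × 0.5 = 7.3 × 0.5 = 3.65 DD.
Per 24 h: 10.70 DD/day.
Duration = 79 / 10.70 = 7.383 ≈ 7.4 days.

7.4 days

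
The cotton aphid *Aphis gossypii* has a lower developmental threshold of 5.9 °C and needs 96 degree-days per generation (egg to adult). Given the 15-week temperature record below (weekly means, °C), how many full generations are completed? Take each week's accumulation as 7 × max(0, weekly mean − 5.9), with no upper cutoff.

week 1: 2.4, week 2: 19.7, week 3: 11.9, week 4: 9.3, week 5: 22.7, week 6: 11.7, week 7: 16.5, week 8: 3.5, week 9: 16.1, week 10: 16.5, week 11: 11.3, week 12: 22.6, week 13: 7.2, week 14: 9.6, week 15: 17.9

Weekly DD (7 × max(0, T̄ − 5.9)): 0.0, 96.6, 42.0, 23.8, 117.6, 40.6, 74.2, 0.0, 71.4, 74.2, 37.8, 116.9, 9.1, 25.9, 84.0.
Season total = 814.1 DD.
Complete generations = ⌊814.1 / 96⌋ = 8.

8 generations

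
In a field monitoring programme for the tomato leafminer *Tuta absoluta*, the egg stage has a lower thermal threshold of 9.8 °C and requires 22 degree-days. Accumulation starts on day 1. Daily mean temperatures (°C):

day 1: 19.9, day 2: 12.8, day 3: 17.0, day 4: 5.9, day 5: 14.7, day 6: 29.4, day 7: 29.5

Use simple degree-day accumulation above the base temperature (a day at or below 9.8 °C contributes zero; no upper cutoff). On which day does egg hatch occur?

day 5

Daily DD above 9.8 °C: 10.1, 3.0, 7.2, 0.0, 4.9, 19.6, 19.7.
Cumulative: 10.1, 13.1, 20.3, 20.3, 25.2, 44.8, 64.5.
The total first reaches 22 DD on day 5.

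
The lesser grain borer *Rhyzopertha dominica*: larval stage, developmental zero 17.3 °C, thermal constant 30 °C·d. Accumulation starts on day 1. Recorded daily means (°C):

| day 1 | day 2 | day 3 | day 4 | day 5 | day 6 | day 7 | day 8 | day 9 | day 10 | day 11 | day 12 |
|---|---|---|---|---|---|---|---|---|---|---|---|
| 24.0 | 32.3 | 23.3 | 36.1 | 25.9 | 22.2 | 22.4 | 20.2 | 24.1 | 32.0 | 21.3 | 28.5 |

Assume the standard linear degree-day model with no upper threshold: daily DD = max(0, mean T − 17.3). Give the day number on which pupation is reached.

Daily DD above 17.3 °C: 6.7, 15.0, 6.0, 18.8, 8.6, 4.9, 5.1, 2.9, 6.8, 14.7, 4.0, 11.2.
Cumulative: 6.7, 21.7, 27.7, 46.5, 55.1, 60.0, 65.1, 68.0, 74.8, 89.5, 93.5, 104.7.
The total first reaches 30 DD on day 4.

day 4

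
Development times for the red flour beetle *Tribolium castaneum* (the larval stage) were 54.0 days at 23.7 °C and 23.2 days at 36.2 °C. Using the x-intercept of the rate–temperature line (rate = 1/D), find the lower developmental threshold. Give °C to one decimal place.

Equal thermal constants: D₁(T₁ − T_b) = D₂(T₂ − T_b).
54.0·(23.7 − T_b) = 23.2·(36.2 − T_b)
T_b = (54.0·23.7 − 23.2·36.2) / (54.0 − 23.2) = 439.96 / 30.8 = 14.284 °C ≈ 14.3 °C.

14.3 °C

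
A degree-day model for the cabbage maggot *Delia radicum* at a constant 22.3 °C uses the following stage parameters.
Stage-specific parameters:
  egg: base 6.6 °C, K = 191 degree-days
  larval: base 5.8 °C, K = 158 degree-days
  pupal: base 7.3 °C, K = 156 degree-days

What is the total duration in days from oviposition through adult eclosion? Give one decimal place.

32.1 days

egg: 191 / (22.3 − 6.6) = 191 / 15.7 = 12.166 d.
larval: 158 / (22.3 − 5.8) = 158 / 16.5 = 9.576 d.
pupal: 156 / (22.3 − 7.3) = 156 / 15.0 = 10.400 d.
Sum = 32.141 ≈ 32.1 days.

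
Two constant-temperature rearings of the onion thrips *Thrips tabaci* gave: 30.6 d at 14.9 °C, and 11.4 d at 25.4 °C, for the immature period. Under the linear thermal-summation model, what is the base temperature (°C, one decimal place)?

Equal thermal constants: D₁(T₁ − T_b) = D₂(T₂ − T_b).
30.6·(14.9 − T_b) = 11.4·(25.4 − T_b)
T_b = (30.6·14.9 − 11.4·25.4) / (30.6 − 11.4) = 166.38 / 19.2 = 8.666 °C ≈ 8.7 °C.

8.7 °C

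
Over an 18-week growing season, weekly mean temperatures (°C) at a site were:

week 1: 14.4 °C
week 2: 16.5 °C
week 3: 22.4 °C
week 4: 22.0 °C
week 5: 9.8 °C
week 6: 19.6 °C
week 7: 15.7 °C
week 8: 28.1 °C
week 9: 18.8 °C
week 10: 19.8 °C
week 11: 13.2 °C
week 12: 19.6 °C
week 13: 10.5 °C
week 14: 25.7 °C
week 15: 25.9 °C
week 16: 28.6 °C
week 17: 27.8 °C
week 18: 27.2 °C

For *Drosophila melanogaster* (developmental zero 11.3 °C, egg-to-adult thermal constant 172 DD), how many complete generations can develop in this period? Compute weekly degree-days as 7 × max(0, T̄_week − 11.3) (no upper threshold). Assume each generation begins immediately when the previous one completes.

Weekly DD (7 × max(0, T̄ − 11.3)): 21.7, 36.4, 77.7, 74.9, 0.0, 58.1, 30.8, 117.6, 52.5, 59.5, 13.3, 58.1, 0.0, 100.8, 102.2, 121.1, 115.5, 111.3.
Season total = 1151.5 DD.
Complete generations = ⌊1151.5 / 172⌋ = 6.

6 generations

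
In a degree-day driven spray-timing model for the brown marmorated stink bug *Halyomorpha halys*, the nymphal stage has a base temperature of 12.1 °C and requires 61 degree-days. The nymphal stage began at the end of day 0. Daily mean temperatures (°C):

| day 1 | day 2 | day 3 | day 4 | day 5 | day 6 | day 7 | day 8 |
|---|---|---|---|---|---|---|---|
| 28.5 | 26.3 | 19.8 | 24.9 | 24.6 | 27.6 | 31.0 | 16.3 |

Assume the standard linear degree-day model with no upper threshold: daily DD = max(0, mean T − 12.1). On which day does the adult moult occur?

Daily DD above 12.1 °C: 16.4, 14.2, 7.7, 12.8, 12.5, 15.5, 18.9, 4.2.
Cumulative: 16.4, 30.6, 38.3, 51.1, 63.6, 79.1, 98.0, 102.2.
The total first reaches 61 DD on day 5.

day 5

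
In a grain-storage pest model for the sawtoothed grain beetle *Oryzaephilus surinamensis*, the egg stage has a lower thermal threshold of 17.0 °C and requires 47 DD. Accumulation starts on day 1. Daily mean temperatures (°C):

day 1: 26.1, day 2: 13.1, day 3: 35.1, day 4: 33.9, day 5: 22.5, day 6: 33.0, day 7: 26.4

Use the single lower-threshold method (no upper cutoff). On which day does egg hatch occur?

day 5

Daily DD above 17.0 °C: 9.1, 0.0, 18.1, 16.9, 5.5, 16.0, 9.4.
Cumulative: 9.1, 9.1, 27.2, 44.1, 49.6, 65.6, 75.0.
The total first reaches 47 DD on day 5.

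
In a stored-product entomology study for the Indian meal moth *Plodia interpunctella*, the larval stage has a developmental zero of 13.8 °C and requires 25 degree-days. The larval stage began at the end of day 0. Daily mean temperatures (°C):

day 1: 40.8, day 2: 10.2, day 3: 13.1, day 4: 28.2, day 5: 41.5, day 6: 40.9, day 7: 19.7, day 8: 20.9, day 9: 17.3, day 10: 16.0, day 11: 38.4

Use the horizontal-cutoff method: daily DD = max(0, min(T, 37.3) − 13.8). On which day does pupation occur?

day 4

Daily DD above 13.8 °C (capped at 23.5): 23.5, 0.0, 0.0, 14.4, 23.5, 23.5, 5.9, 7.1, 3.5, 2.2, 23.5.
Cumulative: 23.5, 23.5, 23.5, 37.9, 61.4, 84.9, 90.8, 97.9, 101.4, 103.6, 127.1.
The total first reaches 25 DD on day 4.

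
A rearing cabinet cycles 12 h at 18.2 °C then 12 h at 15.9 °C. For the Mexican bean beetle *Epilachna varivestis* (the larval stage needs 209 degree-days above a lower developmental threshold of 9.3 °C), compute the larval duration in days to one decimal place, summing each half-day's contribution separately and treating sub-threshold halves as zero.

27.0 days

Day half: max(0, 18.2 − 9.3) × 0.5 = 8.9 × 0.5 = 4.45 DD.
Night half: max(0, 15.9 − 9.3) × 0.5 = 6.6 × 0.5 = 3.30 DD.
Per 24 h: 7.75 DD/day.
Duration = 209 / 7.75 = 26.968 ≈ 27.0 days.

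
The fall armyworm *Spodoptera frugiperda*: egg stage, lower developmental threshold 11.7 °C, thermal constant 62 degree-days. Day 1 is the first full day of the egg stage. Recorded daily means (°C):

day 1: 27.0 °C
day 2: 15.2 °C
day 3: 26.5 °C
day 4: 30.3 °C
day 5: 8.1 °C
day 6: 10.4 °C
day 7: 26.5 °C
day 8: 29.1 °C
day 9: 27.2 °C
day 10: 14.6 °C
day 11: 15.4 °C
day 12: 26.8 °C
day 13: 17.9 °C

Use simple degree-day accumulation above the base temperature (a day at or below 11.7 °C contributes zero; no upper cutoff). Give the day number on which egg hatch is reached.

day 7

Daily DD above 11.7 °C: 15.3, 3.5, 14.8, 18.6, 0.0, 0.0, 14.8, 17.4, 15.5, 2.9, 3.7, 15.1, 6.2.
Cumulative: 15.3, 18.8, 33.6, 52.2, 52.2, 52.2, 67.0, 84.4, 99.9, 102.8, 106.5, 121.6, 127.8.
The total first reaches 62 DD on day 7.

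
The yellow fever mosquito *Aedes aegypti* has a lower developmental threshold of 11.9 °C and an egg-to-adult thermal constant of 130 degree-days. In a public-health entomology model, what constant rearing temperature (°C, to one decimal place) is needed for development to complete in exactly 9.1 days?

Required daily accumulation = 130 / 9.1 = 14.286 DD/day.
T = T_base + 14.286 = 11.9 + 14.286 = 26.186 ≈ 26.2 °C.

26.2 °C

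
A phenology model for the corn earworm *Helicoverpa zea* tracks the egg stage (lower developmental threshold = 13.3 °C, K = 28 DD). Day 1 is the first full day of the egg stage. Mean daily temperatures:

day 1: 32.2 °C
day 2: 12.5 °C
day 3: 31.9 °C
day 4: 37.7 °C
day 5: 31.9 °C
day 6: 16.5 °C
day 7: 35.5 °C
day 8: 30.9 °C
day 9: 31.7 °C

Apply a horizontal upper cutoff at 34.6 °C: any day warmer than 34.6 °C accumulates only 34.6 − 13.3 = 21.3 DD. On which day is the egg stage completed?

Daily DD above 13.3 °C (capped at 21.3): 18.9, 0.0, 18.6, 21.3, 18.6, 3.2, 21.3, 17.6, 18.4.
Cumulative: 18.9, 18.9, 37.5, 58.8, 77.4, 80.6, 101.9, 119.5, 137.9.
The total first reaches 28 DD on day 3.

day 3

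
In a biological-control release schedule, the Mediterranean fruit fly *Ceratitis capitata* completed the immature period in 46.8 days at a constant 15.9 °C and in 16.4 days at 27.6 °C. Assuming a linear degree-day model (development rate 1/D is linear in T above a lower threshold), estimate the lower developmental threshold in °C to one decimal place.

9.6 °C

Equal thermal constants: D₁(T₁ − T_b) = D₂(T₂ − T_b).
46.8·(15.9 − T_b) = 16.4·(27.6 − T_b)
T_b = (46.8·15.9 − 16.4·27.6) / (46.8 − 16.4) = 291.48 / 30.4 = 9.588 °C ≈ 9.6 °C.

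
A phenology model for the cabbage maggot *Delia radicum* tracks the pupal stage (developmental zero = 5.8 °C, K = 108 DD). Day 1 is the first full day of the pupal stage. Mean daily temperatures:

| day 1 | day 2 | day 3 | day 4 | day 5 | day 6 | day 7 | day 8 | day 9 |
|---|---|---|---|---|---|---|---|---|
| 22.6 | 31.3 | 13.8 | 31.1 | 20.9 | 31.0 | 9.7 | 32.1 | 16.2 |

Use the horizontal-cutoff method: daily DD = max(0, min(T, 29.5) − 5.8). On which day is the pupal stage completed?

Daily DD above 5.8 °C (capped at 23.7): 16.8, 23.7, 8.0, 23.7, 15.1, 23.7, 3.9, 23.7, 10.4.
Cumulative: 16.8, 40.5, 48.5, 72.2, 87.3, 111.0, 114.9, 138.6, 149.0.
The total first reaches 108 DD on day 6.

day 6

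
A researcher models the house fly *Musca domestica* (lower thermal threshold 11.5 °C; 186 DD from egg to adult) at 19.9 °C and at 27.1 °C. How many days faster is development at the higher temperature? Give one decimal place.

10.2 days

At 19.9 °C: 186 / (19.9 − 11.5) = 186 / 8.4 = 22.143 d.
At 27.1 °C: 186 / (27.1 − 11.5) = 186 / 15.6 = 11.923 d.
Difference = |22.143 − 11.923| = 10.220 ≈ 10.2 days.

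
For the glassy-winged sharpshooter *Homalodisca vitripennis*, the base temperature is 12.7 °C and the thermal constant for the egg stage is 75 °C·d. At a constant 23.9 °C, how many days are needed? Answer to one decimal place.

Daily accumulation = 23.9 − 12.7 = 11.2 DD/day.
Duration = 75 / 11.2 = 6.696 ≈ 6.7 days.

6.7 days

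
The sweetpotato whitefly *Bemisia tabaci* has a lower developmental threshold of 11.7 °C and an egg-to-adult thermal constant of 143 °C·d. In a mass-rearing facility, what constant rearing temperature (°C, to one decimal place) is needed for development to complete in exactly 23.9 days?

17.7 °C

Required daily accumulation = 143 / 23.9 = 5.983 DD/day.
T = T_base + 5.983 = 11.7 + 5.983 = 17.683 ≈ 17.7 °C.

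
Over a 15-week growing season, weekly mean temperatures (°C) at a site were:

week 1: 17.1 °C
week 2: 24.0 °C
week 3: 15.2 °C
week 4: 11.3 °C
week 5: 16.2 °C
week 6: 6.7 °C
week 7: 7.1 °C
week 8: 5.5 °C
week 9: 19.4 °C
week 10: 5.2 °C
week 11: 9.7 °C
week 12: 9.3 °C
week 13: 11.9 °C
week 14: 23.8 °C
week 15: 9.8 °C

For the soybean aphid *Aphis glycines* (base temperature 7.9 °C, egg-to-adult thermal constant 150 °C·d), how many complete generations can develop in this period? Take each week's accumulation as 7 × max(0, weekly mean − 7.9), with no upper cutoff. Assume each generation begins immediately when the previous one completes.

3 generations

Weekly DD (7 × max(0, T̄ − 7.9)): 64.4, 112.7, 51.1, 23.8, 58.1, 0.0, 0.0, 0.0, 80.5, 0.0, 12.6, 9.8, 28.0, 111.3, 13.3.
Season total = 565.6 DD.
Complete generations = ⌊565.6 / 150⌋ = 3.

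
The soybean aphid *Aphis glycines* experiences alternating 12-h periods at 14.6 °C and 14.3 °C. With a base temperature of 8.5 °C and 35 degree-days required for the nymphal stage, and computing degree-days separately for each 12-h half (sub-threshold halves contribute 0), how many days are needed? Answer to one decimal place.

Day half: max(0, 14.6 − 8.5) × 0.5 = 6.1 × 0.5 = 3.05 DD.
Night half: max(0, 14.3 − 8.5) × 0.5 = 5.8 × 0.5 = 2.90 DD.
Per 24 h: 5.95 DD/day.
Duration = 35 / 5.95 = 5.882 ≈ 5.9 days.

5.9 days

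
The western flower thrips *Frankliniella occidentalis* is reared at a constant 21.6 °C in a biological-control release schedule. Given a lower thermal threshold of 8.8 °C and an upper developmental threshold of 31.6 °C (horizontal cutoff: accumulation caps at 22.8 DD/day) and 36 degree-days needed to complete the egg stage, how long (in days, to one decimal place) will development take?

2.8 days

Daily accumulation = 21.6 − 8.8 = 12.8 DD/day.
Duration = 36 / 12.8 = 2.812 ≈ 2.8 days.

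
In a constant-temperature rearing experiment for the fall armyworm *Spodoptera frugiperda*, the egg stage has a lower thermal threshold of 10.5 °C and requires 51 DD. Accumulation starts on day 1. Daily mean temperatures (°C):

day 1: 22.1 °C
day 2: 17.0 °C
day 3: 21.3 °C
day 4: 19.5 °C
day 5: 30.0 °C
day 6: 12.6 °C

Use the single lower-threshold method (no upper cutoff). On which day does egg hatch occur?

day 5

Daily DD above 10.5 °C: 11.6, 6.5, 10.8, 9.0, 19.5, 2.1.
Cumulative: 11.6, 18.1, 28.9, 37.9, 57.4, 59.5.
The total first reaches 51 DD on day 5.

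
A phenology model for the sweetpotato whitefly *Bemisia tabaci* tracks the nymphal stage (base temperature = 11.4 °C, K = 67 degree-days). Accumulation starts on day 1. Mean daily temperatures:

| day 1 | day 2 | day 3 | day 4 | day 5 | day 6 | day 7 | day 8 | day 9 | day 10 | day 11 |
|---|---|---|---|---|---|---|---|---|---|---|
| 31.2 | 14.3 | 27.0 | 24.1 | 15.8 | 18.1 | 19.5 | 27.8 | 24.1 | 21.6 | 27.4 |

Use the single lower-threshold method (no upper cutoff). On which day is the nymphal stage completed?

Daily DD above 11.4 °C: 19.8, 2.9, 15.6, 12.7, 4.4, 6.7, 8.1, 16.4, 12.7, 10.2, 16.0.
Cumulative: 19.8, 22.7, 38.3, 51.0, 55.4, 62.1, 70.2, 86.6, 99.3, 109.5, 125.5.
The total first reaches 67 DD on day 7.

day 7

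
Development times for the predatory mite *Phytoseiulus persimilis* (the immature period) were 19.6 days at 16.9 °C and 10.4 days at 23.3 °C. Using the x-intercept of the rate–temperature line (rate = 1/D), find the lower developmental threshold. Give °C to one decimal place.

Equal thermal constants: D₁(T₁ − T_b) = D₂(T₂ − T_b).
19.6·(16.9 − T_b) = 10.4·(23.3 − T_b)
T_b = (19.6·16.9 − 10.4·23.3) / (19.6 − 10.4) = 88.92 / 9.2 = 9.665 °C ≈ 9.7 °C.

9.7 °C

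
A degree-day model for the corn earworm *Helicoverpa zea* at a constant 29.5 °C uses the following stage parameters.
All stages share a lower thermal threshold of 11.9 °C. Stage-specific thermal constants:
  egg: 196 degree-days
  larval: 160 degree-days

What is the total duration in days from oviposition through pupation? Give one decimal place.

Daily accumulation at 29.5 °C = 29.5 − 11.9 = 17.6 DD/day.
Total K = 196 + 160 = 356 DD.
Total duration = 356 / 17.6 = 20.227 ≈ 20.2 days.

20.2 days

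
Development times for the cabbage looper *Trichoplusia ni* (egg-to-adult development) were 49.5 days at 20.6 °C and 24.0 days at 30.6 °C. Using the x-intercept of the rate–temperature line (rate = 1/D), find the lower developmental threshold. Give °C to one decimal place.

Under the model K = D·(T − T_b), so D₁·(T₁ − T_b) = D₂·(T₂ − T_b).
49.5·(20.6 − T_b) = 24.0·(30.6 − T_b)
T_b = (49.5·20.6 − 24.0·30.6) / (49.5 − 24.0) = 285.30 / 25.5 = 11.188 °C ≈ 11.2 °C.

11.2 °C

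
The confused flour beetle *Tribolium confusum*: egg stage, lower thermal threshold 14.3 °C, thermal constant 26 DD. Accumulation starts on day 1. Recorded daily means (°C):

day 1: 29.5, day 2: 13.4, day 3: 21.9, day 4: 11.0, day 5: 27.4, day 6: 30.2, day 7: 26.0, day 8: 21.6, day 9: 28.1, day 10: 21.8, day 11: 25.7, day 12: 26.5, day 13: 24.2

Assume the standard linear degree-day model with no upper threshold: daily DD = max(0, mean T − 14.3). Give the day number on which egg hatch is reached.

Daily DD above 14.3 °C: 15.2, 0.0, 7.6, 0.0, 13.1, 15.9, 11.7, 7.3, 13.8, 7.5, 11.4, 12.2, 9.9.
Cumulative: 15.2, 15.2, 22.8, 22.8, 35.9, 51.8, 63.5, 70.8, 84.6, 92.1, 103.5, 115.7, 125.6.
The total first reaches 26 DD on day 5.

day 5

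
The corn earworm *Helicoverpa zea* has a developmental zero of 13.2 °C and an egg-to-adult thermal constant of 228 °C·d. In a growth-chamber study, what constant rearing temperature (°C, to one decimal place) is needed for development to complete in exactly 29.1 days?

Required daily accumulation = 228 / 29.1 = 7.835 DD/day.
T = T_base + 7.835 = 13.2 + 7.835 = 21.035 ≈ 21.0 °C.

21.0 °C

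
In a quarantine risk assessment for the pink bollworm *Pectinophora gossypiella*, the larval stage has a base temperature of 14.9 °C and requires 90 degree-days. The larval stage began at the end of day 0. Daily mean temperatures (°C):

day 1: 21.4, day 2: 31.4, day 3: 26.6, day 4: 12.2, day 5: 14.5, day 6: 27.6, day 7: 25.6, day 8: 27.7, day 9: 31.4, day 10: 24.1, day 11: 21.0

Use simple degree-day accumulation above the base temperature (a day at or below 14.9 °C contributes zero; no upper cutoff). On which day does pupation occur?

Daily DD above 14.9 °C: 6.5, 16.5, 11.7, 0.0, 0.0, 12.7, 10.7, 12.8, 16.5, 9.2, 6.1.
Cumulative: 6.5, 23.0, 34.7, 34.7, 34.7, 47.4, 58.1, 70.9, 87.4, 96.6, 102.7.
The total first reaches 90 DD on day 10.

day 10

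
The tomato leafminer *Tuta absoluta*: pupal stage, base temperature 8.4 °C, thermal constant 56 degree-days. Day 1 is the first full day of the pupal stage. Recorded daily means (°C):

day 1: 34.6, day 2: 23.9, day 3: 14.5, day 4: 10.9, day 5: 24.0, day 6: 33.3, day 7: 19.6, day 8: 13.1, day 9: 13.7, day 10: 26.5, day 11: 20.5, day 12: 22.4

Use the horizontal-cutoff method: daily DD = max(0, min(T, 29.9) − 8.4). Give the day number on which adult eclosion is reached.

Daily DD above 8.4 °C (capped at 21.5): 21.5, 15.5, 6.1, 2.5, 15.6, 21.5, 11.2, 4.7, 5.3, 18.1, 12.1, 14.0.
Cumulative: 21.5, 37.0, 43.1, 45.6, 61.2, 82.7, 93.9, 98.6, 103.9, 122.0, 134.1, 148.1.
The total first reaches 56 DD on day 5.

day 5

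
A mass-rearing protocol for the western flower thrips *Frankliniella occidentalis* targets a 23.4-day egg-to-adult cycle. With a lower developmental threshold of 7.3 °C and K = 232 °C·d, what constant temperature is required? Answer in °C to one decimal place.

17.2 °C

Required daily accumulation = 232 / 23.4 = 9.915 DD/day.
T = T_base + 9.915 = 7.3 + 9.915 = 17.215 ≈ 17.2 °C.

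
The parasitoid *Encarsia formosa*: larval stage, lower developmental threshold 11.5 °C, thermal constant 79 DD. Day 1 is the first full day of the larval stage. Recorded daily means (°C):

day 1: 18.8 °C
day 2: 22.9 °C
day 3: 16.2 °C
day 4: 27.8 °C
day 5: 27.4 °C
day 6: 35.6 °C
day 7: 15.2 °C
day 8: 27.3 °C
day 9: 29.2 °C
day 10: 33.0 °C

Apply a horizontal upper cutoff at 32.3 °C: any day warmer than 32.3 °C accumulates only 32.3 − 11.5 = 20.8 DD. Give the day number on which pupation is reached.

Daily DD above 11.5 °C (capped at 20.8): 7.3, 11.4, 4.7, 16.3, 15.9, 20.8, 3.7, 15.8, 17.7, 20.8.
Cumulative: 7.3, 18.7, 23.4, 39.7, 55.6, 76.4, 80.1, 95.9, 113.6, 134.4.
The total first reaches 79 DD on day 7.

day 7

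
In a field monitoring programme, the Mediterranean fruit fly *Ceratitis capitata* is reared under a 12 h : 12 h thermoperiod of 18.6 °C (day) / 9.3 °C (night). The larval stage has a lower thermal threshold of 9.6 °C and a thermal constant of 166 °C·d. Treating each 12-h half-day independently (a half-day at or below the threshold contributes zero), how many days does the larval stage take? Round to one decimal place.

Day half: max(0, 18.6 − 9.6) × 0.5 = 9.0 × 0.5 = 4.50 DD.
Night half: max(0, 9.3 − 9.6) × 0.5 = 0.0 × 0.5 = 0.00 DD.
Per 24 h: 4.50 DD/day.
Duration = 166 / 4.50 = 36.889 ≈ 36.9 days.

36.9 days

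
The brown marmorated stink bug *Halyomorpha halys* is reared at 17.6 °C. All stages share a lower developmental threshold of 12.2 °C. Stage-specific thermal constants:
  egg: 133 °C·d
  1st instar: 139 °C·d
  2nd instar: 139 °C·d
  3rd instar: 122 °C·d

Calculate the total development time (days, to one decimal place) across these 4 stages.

Daily accumulation at 17.6 °C = 17.6 − 12.2 = 5.4 DD/day.
Total K = 133 + 139 + 139 + 122 = 533 DD.
Total duration = 533 / 5.4 = 98.704 ≈ 98.7 days.

98.7 days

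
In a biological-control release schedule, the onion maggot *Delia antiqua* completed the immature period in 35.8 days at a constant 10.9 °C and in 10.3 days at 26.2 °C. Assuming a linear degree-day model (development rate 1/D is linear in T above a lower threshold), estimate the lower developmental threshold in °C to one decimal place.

Under the model K = D·(T − T_b), so D₁·(T₁ − T_b) = D₂·(T₂ − T_b).
35.8·(10.9 − T_b) = 10.3·(26.2 − T_b)
T_b = (35.8·10.9 − 10.3·26.2) / (35.8 − 10.3) = 120.36 / 25.5 = 4.720 °C ≈ 4.7 °C.

4.7 °C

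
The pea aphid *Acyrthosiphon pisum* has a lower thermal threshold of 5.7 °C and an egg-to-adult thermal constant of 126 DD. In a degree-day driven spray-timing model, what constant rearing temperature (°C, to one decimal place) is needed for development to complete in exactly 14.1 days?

Required daily accumulation = 126 / 14.1 = 8.936 DD/day.
T = T_base + 8.936 = 5.7 + 8.936 = 14.636 ≈ 14.6 °C.

14.6 °C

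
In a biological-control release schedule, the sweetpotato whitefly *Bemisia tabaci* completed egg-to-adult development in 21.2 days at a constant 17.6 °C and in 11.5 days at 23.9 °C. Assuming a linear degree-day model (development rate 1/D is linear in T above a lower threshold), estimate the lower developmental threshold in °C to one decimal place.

10.1 °C

Under the model K = D·(T − T_b), so D₁·(T₁ − T_b) = D₂·(T₂ − T_b).
21.2·(17.6 − T_b) = 11.5·(23.9 − T_b)
T_b = (21.2·17.6 − 11.5·23.9) / (21.2 − 11.5) = 98.27 / 9.7 = 10.131 °C ≈ 10.1 °C.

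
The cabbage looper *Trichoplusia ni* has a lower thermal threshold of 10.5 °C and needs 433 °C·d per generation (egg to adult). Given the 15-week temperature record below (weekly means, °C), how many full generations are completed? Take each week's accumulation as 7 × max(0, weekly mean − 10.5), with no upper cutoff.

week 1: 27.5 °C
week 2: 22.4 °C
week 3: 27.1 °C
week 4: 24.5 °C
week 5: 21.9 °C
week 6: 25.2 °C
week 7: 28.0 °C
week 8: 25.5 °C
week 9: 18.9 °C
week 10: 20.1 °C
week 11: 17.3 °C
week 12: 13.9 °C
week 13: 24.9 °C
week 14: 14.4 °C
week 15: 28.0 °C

Weekly DD (7 × max(0, T̄ − 10.5)): 119.0, 83.3, 116.2, 98.0, 79.8, 102.9, 122.5, 105.0, 58.8, 67.2, 47.6, 23.8, 100.8, 27.3, 122.5.
Season total = 1274.7 DD.
Complete generations = ⌊1274.7 / 433⌋ = 2.

2 generations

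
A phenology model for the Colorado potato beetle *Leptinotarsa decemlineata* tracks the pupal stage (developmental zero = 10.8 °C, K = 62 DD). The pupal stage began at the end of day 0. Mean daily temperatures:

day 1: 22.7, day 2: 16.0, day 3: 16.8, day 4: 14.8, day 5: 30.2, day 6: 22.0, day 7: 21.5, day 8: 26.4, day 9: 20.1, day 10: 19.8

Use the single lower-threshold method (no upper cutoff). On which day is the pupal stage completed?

day 7

Daily DD above 10.8 °C: 11.9, 5.2, 6.0, 4.0, 19.4, 11.2, 10.7, 15.6, 9.3, 9.0.
Cumulative: 11.9, 17.1, 23.1, 27.1, 46.5, 57.7, 68.4, 84.0, 93.3, 102.3.
The total first reaches 62 DD on day 7.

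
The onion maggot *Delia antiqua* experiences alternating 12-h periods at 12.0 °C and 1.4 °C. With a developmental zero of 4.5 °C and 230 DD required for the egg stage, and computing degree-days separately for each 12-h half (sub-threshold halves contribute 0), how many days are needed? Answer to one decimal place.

61.3 days

Day half: max(0, 12.0 − 4.5) × 0.5 = 7.5 × 0.5 = 3.75 DD.
Night half: max(0, 1.4 − 4.5) × 0.5 = 0.0 × 0.5 = 0.00 DD.
Per 24 h: 3.75 DD/day.
Duration = 230 / 3.75 = 61.333 ≈ 61.3 days.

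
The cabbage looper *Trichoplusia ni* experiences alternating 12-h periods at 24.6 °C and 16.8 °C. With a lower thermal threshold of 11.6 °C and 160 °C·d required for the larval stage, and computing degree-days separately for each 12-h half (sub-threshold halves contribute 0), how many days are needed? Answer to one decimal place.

Day half: max(0, 24.6 − 11.6) × 0.5 = 13.0 × 0.5 = 6.50 DD.
Night half: max(0, 16.8 − 11.6) × 0.5 = 5.2 × 0.5 = 2.60 DD.
Per 24 h: 9.10 DD/day.
Duration = 160 / 9.10 = 17.582 ≈ 17.6 days.

17.6 days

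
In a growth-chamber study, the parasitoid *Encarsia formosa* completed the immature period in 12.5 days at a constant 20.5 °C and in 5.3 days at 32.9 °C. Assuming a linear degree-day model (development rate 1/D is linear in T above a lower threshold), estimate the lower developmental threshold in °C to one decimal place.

11.4 °C

Equal thermal constants: D₁(T₁ − T_b) = D₂(T₂ − T_b).
12.5·(20.5 − T_b) = 5.3·(32.9 − T_b)
T_b = (12.5·20.5 − 5.3·32.9) / (12.5 − 5.3) = 81.88 / 7.2 = 11.372 °C ≈ 11.4 °C.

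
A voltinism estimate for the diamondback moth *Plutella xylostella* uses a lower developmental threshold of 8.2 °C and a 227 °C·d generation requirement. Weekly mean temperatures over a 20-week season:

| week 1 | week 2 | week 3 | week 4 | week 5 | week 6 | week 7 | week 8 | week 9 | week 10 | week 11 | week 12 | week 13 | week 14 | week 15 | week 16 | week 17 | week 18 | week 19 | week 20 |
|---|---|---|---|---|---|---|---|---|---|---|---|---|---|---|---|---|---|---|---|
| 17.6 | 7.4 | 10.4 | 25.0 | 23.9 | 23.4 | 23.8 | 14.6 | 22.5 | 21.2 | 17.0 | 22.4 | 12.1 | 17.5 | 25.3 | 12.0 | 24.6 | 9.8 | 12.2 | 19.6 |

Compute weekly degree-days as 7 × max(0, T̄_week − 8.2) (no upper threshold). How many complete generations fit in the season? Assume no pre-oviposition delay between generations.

Weekly DD (7 × max(0, T̄ − 8.2)): 65.8, 0.0, 15.4, 117.6, 109.9, 106.4, 109.2, 44.8, 100.1, 91.0, 61.6, 99.4, 27.3, 65.1, 119.7, 26.6, 114.8, 11.2, 28.0, 79.8.
Season total = 1393.7 DD.
Complete generations = ⌊1393.7 / 227⌋ = 6.

6 generations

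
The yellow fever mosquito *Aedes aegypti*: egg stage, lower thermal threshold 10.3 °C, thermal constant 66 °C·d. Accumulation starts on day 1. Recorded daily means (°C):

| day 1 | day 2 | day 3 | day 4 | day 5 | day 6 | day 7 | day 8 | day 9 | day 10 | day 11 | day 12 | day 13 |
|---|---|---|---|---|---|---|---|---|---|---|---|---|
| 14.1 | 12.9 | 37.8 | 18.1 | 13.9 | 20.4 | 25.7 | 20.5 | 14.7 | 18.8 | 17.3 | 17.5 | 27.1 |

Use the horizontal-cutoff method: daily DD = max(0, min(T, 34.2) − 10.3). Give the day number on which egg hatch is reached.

day 7

Daily DD above 10.3 °C (capped at 23.9): 3.8, 2.6, 23.9, 7.8, 3.6, 10.1, 15.4, 10.2, 4.4, 8.5, 7.0, 7.2, 16.8.
Cumulative: 3.8, 6.4, 30.3, 38.1, 41.7, 51.8, 67.2, 77.4, 81.8, 90.3, 97.3, 104.5, 121.3.
The total first reaches 66 DD on day 7.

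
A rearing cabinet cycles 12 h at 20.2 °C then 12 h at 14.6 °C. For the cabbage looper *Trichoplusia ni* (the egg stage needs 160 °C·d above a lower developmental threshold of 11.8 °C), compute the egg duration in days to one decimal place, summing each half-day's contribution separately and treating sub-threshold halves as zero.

28.6 days

Day half: max(0, 20.2 − 11.8) × 0.5 = 8.4 × 0.5 = 4.20 DD.
Night half: max(0, 14.6 − 11.8) × 0.5 = 2.8 × 0.5 = 1.40 DD.
Per 24 h: 5.60 DD/day.
Duration = 160 / 5.60 = 28.571 ≈ 28.6 days.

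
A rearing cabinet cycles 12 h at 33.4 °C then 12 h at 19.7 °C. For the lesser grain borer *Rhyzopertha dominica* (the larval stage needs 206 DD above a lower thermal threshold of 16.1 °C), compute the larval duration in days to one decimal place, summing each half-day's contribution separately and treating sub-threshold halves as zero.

Day half: max(0, 33.4 − 16.1) × 0.5 = 17.3 × 0.5 = 8.65 DD.
Night half: max(0, 19.7 − 16.1) × 0.5 = 3.6 × 0.5 = 1.80 DD.
Per 24 h: 10.45 DD/day.
Duration = 206 / 10.45 = 19.713 ≈ 19.7 days.

19.7 days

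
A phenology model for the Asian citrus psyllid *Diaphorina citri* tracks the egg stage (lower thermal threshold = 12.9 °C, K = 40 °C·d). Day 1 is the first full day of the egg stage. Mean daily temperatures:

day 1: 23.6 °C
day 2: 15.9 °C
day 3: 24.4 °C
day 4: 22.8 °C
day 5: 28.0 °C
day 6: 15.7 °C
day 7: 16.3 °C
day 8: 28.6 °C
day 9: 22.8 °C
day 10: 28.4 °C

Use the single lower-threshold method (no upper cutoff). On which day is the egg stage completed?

Daily DD above 12.9 °C: 10.7, 3.0, 11.5, 9.9, 15.1, 2.8, 3.4, 15.7, 9.9, 15.5.
Cumulative: 10.7, 13.7, 25.2, 35.1, 50.2, 53.0, 56.4, 72.1, 82.0, 97.5.
The total first reaches 40 DD on day 5.

day 5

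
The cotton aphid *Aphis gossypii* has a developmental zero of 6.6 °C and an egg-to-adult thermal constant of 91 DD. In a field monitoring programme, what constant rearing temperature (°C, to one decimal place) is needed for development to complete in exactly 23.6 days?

10.5 °C

Required daily accumulation = 91 / 23.6 = 3.856 DD/day.
T = T_base + 3.856 = 6.6 + 3.856 = 10.456 ≈ 10.5 °C.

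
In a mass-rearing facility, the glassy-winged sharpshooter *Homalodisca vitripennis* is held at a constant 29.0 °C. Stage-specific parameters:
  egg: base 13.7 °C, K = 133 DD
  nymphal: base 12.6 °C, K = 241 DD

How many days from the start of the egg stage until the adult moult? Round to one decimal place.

23.4 days

egg: 133 / (29.0 − 13.7) = 133 / 15.3 = 8.693 d.
nymphal: 241 / (29.0 − 12.6) = 241 / 16.4 = 14.695 d.
Sum = 23.388 ≈ 23.4 days.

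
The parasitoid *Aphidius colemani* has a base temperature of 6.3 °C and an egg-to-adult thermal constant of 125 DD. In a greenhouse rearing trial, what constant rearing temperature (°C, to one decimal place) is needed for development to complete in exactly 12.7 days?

16.1 °C

Required daily accumulation = 125 / 12.7 = 9.843 DD/day.
T = T_base + 9.843 = 6.3 + 9.843 = 16.143 ≈ 16.1 °C.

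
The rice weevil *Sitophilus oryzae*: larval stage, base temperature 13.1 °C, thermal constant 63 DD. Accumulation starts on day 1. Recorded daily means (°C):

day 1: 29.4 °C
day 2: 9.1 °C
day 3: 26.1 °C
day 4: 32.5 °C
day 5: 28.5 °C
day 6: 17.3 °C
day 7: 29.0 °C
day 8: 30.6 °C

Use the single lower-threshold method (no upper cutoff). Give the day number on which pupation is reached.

Daily DD above 13.1 °C: 16.3, 0.0, 13.0, 19.4, 15.4, 4.2, 15.9, 17.5.
Cumulative: 16.3, 16.3, 29.3, 48.7, 64.1, 68.3, 84.2, 101.7.
The total first reaches 63 DD on day 5.

day 5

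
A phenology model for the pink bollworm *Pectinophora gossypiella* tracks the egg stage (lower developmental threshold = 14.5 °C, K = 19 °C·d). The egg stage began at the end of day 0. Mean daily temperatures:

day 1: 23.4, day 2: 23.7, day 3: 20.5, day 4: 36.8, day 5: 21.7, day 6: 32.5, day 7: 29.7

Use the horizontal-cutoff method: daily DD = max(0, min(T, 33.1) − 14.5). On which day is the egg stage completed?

Daily DD above 14.5 °C (capped at 18.6): 8.9, 9.2, 6.0, 18.6, 7.2, 18.0, 15.2.
Cumulative: 8.9, 18.1, 24.1, 42.7, 49.9, 67.9, 83.1.
The total first reaches 19 DD on day 3.

day 3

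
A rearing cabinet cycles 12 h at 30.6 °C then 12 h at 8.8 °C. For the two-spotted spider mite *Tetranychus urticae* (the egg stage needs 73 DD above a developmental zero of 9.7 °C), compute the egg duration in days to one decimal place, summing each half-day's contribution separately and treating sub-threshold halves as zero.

Day half: max(0, 30.6 − 9.7) × 0.5 = 20.9 × 0.5 = 10.45 DD.
Night half: max(0, 8.8 − 9.7) × 0.5 = 0.0 × 0.5 = 0.00 DD.
Per 24 h: 10.45 DD/day.
Duration = 73 / 10.45 = 6.986 ≈ 7.0 days.

7.0 days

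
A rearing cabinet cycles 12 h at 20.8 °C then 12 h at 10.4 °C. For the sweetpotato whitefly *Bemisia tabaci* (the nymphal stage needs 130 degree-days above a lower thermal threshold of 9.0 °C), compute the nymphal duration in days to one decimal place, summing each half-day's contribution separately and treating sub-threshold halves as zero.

Day half: max(0, 20.8 − 9.0) × 0.5 = 11.8 × 0.5 = 5.90 DD.
Night half: max(0, 10.4 − 9.0) × 0.5 = 1.4 × 0.5 = 0.70 DD.
Per 24 h: 6.60 DD/day.
Duration = 130 / 6.60 = 19.697 ≈ 19.7 days.

19.7 days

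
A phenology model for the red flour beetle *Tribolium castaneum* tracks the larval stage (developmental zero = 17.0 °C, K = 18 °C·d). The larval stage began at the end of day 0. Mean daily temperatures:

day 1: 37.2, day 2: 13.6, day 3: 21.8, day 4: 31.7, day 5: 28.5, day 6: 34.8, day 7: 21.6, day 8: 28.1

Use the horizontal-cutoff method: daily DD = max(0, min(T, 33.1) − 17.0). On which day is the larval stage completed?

Daily DD above 17.0 °C (capped at 16.1): 16.1, 0.0, 4.8, 14.7, 11.5, 16.1, 4.6, 11.1.
Cumulative: 16.1, 16.1, 20.9, 35.6, 47.1, 63.2, 67.8, 78.9.
The total first reaches 18 DD on day 3.

day 3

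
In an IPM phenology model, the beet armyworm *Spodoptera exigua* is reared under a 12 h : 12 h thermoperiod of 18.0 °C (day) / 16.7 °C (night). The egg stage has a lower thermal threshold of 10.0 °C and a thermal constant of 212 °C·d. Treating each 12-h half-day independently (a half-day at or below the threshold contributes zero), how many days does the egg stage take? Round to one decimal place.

28.8 days

Day half: max(0, 18.0 − 10.0) × 0.5 = 8.0 × 0.5 = 4.00 DD.
Night half: max(0, 16.7 − 10.0) × 0.5 = 6.7 × 0.5 = 3.35 DD.
Per 24 h: 7.35 DD/day.
Duration = 212 / 7.35 = 28.844 ≈ 28.8 days.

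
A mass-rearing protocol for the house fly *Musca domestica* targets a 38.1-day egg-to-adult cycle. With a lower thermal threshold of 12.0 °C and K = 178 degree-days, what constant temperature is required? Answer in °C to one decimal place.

Required daily accumulation = 178 / 38.1 = 4.672 DD/day.
T = T_base + 4.672 = 12.0 + 4.672 = 16.672 ≈ 16.7 °C.

16.7 °C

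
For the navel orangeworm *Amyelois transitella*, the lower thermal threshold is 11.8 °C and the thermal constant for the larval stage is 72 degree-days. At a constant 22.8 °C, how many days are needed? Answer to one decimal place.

Daily accumulation = 22.8 − 11.8 = 11.0 DD/day.
Duration = 72 / 11.0 = 6.545 ≈ 6.5 days.

6.5 days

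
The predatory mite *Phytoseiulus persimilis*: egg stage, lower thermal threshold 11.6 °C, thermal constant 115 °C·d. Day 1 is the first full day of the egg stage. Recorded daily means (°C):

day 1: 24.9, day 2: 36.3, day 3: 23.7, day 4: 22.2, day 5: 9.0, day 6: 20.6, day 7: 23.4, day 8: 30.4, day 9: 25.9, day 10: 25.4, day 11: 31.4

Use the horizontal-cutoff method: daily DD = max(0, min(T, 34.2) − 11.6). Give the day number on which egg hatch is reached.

Daily DD above 11.6 °C (capped at 22.6): 13.3, 22.6, 12.1, 10.6, 0.0, 9.0, 11.8, 18.8, 14.3, 13.8, 19.8.
Cumulative: 13.3, 35.9, 48.0, 58.6, 58.6, 67.6, 79.4, 98.2, 112.5, 126.3, 146.1.
The total first reaches 115 DD on day 10.

day 10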